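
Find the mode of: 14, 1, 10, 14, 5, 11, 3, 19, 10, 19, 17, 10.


Frequencies: 1:1, 3:1, 5:1, 10:3, 11:1, 14:2, 17:1, 19:2
Max frequency = 3
Mode = 10

Mode = 10


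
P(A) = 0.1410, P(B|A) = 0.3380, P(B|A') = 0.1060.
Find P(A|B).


P(B) = P(B|A)*P(A) + P(B|A')*P(A')
= 0.3380*0.1410 + 0.1060*0.8590
= 0.047658 + 0.091054 = 0.138712
P(A|B) = 0.047658/0.138712 = 0.3436

P(A|B) = 0.3436


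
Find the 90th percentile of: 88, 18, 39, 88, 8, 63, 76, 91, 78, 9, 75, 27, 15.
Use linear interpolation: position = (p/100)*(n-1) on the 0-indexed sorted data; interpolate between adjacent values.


Sorted: 8, 9, 15, 18, 27, 39, 63, 75, 76, 78, 88, 88, 91
n = 13
Index = 90/100 * 12 = 10.8000
Lower = data[10] = 88, Upper = data[11] = 88
P90 = 88 + 0.8000*(0) = 88.0000

P90 = 88.0000


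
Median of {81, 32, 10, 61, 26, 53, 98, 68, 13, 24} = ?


Sorted: 10, 13, 24, 26, 32, 53, 61, 68, 81, 98
n = 10 (even)
Middle values: 32 and 53
Median = (32+53)/2 = 42.5000

Median = 42.5000


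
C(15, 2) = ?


C(15,2) = 15!/(2! × 13!)
= 1307674368000/(2 × 6227020800)
= 105

C(15,2) = 105


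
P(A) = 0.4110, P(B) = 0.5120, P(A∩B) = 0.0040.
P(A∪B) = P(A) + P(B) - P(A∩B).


P(A∪B) = 0.4110 + 0.5120 - 0.0040
= 0.9230 - 0.0040
= 0.9190

P(A∪B) = 0.9190


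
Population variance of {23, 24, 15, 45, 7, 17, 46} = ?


Mean = 25.2857
Squared deviations: 5.2245, 1.6531, 105.7959, 388.6531, 334.3673, 68.6531, 429.0816
Sum = 1333.4286
Variance = 1333.4286/7 = 190.4898

Variance = 190.4898


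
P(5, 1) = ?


P(5,1) = 5!/4!
= 120/24
= 5

P(5,1) = 5


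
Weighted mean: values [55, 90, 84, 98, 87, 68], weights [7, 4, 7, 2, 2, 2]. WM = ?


Numerator = 55*7 + 90*4 + 84*7 + 98*2 + 87*2 + 68*2 = 1839
Denominator = 7 + 4 + 7 + 2 + 2 + 2 = 24
WM = 1839/24 = 76.6250

WM = 76.6250


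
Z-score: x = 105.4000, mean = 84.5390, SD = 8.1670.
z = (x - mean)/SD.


z = (105.4000 - 84.5390)/8.1670
= 20.8610/8.1670
= 2.5543

z = 2.5543


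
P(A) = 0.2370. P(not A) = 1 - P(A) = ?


P(not A) = 1 - 0.2370 = 0.7630

P(not A) = 0.7630


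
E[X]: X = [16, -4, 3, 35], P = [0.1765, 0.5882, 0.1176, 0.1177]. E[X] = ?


E[X] = 16*0.1765 - 4*0.5882 + 3*0.1176 + 35*0.1177
= 2.8240 - 2.3528 + 0.3528 + 4.1195
= 4.9435

E[X] = 4.9435


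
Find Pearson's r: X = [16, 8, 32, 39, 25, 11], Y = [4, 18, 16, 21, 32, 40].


Mean X = 21.8333, Mean Y = 21.8333
SD X = 11.186549, SD Y = 11.553018
Cov = -13.527778
r = -13.527778/(11.186549*11.553018) = -0.1047

r = -0.1047


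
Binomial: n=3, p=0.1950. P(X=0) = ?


C(3,0) = 1
p^0 = 1.000000
(1-p)^3 = 0.521660
P = 1 * 1.000000 * 0.521660 = 0.5217

P(X=0) = 0.5217


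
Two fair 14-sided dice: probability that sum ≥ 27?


Total outcomes = 14×14 = 196
Favorable (sum ≥ 27): 3
P = 3/196 = 0.0153

P = 0.0153


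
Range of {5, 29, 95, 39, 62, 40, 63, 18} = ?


Max = 95, Min = 5
Range = 95 - 5 = 90

Range = 90


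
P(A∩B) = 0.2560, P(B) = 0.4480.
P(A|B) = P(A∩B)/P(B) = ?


P(A|B) = 0.2560/0.4480 = 0.5714

P(A|B) = 0.5714


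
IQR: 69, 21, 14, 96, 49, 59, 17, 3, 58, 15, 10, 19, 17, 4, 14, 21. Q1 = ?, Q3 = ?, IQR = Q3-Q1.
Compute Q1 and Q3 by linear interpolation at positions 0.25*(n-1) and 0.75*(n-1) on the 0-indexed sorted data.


Sorted: 3, 4, 10, 14, 14, 15, 17, 17, 19, 21, 21, 49, 58, 59, 69, 96
Q1 (25th %ile) = 14.0000
Q3 (75th %ile) = 51.2500
IQR = 51.2500 - 14.0000 = 37.2500

IQR = 37.2500


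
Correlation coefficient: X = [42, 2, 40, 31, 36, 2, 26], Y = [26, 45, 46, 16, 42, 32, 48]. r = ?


Mean X = 25.5714, Mean Y = 36.4286
SD X = 15.710389, SD Y = 11.184902
Cov = -25.530612
r = -25.530612/(15.710389*11.184902) = -0.1453

r = -0.1453


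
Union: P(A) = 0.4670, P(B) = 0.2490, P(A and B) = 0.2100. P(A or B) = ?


P(A∪B) = 0.4670 + 0.2490 - 0.2100
= 0.7160 - 0.2100
= 0.5060

P(A∪B) = 0.5060


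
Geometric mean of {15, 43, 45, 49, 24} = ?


Product = 15 × 43 × 45 × 49 × 24 = 34133400
GM = 34133400^(1/5) = 32.1097

GM = 32.1097


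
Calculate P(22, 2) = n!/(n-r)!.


P(22,2) = 22!/20!
= 1124000727777607680000/2432902008176640000
= 462

P(22,2) = 462


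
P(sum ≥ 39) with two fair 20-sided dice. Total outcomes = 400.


Total outcomes = 20×20 = 400
Favorable (sum ≥ 39): 3
P = 3/400 = 0.0075

P = 0.0075


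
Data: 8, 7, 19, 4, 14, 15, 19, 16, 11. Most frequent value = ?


Frequencies: 4:1, 7:1, 8:1, 11:1, 14:1, 15:1, 16:1, 19:2
Max frequency = 2
Mode = 19

Mode = 19


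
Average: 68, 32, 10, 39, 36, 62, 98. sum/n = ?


Sum = 68 + 32 + 10 + 39 + 36 + 62 + 98 = 345
n = 7
Mean = 345/7 = 49.2857

Mean = 49.2857


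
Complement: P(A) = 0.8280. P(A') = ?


P(not A) = 1 - 0.8280 = 0.1720

P(not A) = 0.1720


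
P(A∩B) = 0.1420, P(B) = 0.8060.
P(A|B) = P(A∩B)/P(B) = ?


P(A|B) = 0.1420/0.8060 = 0.1762

P(A|B) = 0.1762


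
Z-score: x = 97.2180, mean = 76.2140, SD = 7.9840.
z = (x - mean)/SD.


z = (97.2180 - 76.2140)/7.9840
= 21.0040/7.9840
= 2.6308

z = 2.6308


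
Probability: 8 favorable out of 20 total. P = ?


P = 8/20 = 0.4000

P = 0.4000


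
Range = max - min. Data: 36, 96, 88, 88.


Max = 96, Min = 36
Range = 96 - 36 = 60

Range = 60


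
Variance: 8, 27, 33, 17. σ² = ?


Mean = 21.2500
Squared deviations: 175.5625, 33.0625, 138.0625, 18.0625
Sum = 364.7500
Variance = 364.7500/4 = 91.1875

Variance = 91.1875


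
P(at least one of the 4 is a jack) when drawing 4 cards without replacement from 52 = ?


P(at least one) = 1 - P(none)
P(none) = (48/52) × (47/51) × (46/50) × (45/49) = 0.718737
P(at least one) = 1 - 0.718737 = 0.2813

P = 0.2813


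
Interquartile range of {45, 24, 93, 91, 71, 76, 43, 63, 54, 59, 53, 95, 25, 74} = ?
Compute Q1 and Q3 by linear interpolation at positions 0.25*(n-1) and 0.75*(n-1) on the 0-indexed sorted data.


Sorted: 24, 25, 43, 45, 53, 54, 59, 63, 71, 74, 76, 91, 93, 95
Q1 (25th %ile) = 47.0000
Q3 (75th %ile) = 75.5000
IQR = 75.5000 - 47.0000 = 28.5000

IQR = 28.5000


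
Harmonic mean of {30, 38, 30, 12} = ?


Sum of reciprocals = 1/30 + 1/38 + 1/30 + 1/12 = 0.176316
HM = 4/0.176316 = 22.6866

HM = 22.6866


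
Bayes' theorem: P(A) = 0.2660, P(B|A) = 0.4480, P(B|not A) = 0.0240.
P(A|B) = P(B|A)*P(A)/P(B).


P(B) = P(B|A)*P(A) + P(B|A')*P(A')
= 0.4480*0.2660 + 0.0240*0.7340
= 0.119168 + 0.017616 = 0.136784
P(A|B) = 0.119168/0.136784 = 0.8712

P(A|B) = 0.8712


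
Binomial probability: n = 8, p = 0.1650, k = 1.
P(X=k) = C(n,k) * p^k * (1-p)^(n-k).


C(8,1) = 8
p^1 = 0.165000
(1-p)^7 = 0.283012
P = 8 * 0.165000 * 0.283012 = 0.3736

P(X=1) = 0.3736


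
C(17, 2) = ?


C(17,2) = 17!/(2! × 15!)
= 355687428096000/(2 × 1307674368000)
= 136

C(17,2) = 136


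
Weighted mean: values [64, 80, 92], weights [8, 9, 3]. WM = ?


Numerator = 64*8 + 80*9 + 92*3 = 1508
Denominator = 8 + 9 + 3 = 20
WM = 1508/20 = 75.4000

WM = 75.4000


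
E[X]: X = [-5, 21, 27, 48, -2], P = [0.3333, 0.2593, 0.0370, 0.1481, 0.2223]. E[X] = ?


E[X] = -5*0.3333 + 21*0.2593 + 27*0.0370 + 48*0.1481 - 2*0.2223
= -1.6665 + 5.4453 + 0.9990 + 7.1088 - 0.4446
= 11.4420

E[X] = 11.4420


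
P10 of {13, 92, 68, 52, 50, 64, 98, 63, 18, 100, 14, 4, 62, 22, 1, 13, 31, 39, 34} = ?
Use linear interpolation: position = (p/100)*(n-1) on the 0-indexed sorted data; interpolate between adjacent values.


Sorted: 1, 4, 13, 13, 14, 18, 22, 31, 34, 39, 50, 52, 62, 63, 64, 68, 92, 98, 100
n = 19
Index = 10/100 * 18 = 1.8000
Lower = data[1] = 4, Upper = data[2] = 13
P10 = 4 + 0.8000*(9) = 11.2000

P10 = 11.2000


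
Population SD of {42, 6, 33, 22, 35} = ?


Mean = 27.6000
Variance = 157.8400
SD = sqrt(157.8400) = 12.5634

SD = 12.5634


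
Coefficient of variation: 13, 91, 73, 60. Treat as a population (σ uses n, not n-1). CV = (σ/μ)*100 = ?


Mean = 59.2500
SD = 28.8823
CV = (28.8823/59.2500)*100 = 48.7465%

CV = 48.7465%


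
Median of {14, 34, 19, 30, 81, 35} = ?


Sorted: 14, 19, 30, 34, 35, 81
n = 6 (even)
Middle values: 30 and 34
Median = (30+34)/2 = 32.0000

Median = 32.0000


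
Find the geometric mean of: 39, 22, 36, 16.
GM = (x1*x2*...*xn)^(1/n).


Product = 39 × 22 × 36 × 16 = 494208
GM = 494208^(1/4) = 26.5141

GM = 26.5141


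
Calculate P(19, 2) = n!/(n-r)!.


P(19,2) = 19!/17!
= 121645100408832000/355687428096000
= 342

P(19,2) = 342


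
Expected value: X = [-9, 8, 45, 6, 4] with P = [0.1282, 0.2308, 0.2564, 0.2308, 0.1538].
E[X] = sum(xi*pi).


E[X] = -9*0.1282 + 8*0.2308 + 45*0.2564 + 6*0.2308 + 4*0.1538
= -1.1538 + 1.8464 + 11.5380 + 1.3848 + 0.6152
= 14.2306

E[X] = 14.2306


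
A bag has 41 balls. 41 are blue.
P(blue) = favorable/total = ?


P = 41/41 = 1.0000

P = 1.0000


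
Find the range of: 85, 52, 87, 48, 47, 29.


Max = 87, Min = 29
Range = 87 - 29 = 58

Range = 58


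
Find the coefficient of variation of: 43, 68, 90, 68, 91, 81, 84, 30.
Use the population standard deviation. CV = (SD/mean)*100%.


Mean = 69.3750
SD = 20.8922
CV = (20.8922/69.3750)*100 = 30.1149%

CV = 30.1149%


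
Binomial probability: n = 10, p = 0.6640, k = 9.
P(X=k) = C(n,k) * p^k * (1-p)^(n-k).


C(10,9) = 10
p^9 = 0.025091
(1-p)^1 = 0.336000
P = 10 * 0.025091 * 0.336000 = 0.0843

P(X=9) = 0.0843


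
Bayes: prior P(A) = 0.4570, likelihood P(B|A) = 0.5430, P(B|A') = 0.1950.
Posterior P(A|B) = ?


P(B) = P(B|A)*P(A) + P(B|A')*P(A')
= 0.5430*0.4570 + 0.1950*0.5430
= 0.248151 + 0.105885 = 0.354036
P(A|B) = 0.248151/0.354036 = 0.7009

P(A|B) = 0.7009


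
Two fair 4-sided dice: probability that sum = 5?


Total outcomes = 4×4 = 16
Favorable (sum = 5): 4
P = 4/16 = 0.2500

P = 0.2500


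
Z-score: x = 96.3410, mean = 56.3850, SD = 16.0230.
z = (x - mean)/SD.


z = (96.3410 - 56.3850)/16.0230
= 39.9560/16.0230
= 2.4937

z = 2.4937


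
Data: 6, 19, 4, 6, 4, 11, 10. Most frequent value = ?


Frequencies: 4:2, 6:2, 10:1, 11:1, 19:1
Max frequency = 2
Mode = 4, 6

Mode = 4, 6


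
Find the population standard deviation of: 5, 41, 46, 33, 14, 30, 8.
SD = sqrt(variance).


Mean = 25.2857
Variance = 227.9184
SD = sqrt(227.9184) = 15.0970

SD = 15.0970


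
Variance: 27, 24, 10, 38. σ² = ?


Mean = 24.7500
Squared deviations: 5.0625, 0.5625, 217.5625, 175.5625
Sum = 398.7500
Variance = 398.7500/4 = 99.6875

Variance = 99.6875


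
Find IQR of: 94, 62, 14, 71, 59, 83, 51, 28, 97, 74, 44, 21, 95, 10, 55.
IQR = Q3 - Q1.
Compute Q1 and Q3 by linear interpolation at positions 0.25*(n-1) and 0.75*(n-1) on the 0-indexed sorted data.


Sorted: 10, 14, 21, 28, 44, 51, 55, 59, 62, 71, 74, 83, 94, 95, 97
Q1 (25th %ile) = 36.0000
Q3 (75th %ile) = 78.5000
IQR = 78.5000 - 36.0000 = 42.5000

IQR = 42.5000


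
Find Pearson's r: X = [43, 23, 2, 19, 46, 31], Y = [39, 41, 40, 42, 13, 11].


Mean X = 27.3333, Mean Y = 31.0000
SD X = 14.929464, SD Y = 13.478378
Cov = -107.833333
r = -107.833333/(14.929464*13.478378) = -0.5359

r = -0.5359


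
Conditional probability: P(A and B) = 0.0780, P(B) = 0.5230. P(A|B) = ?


P(A|B) = 0.0780/0.5230 = 0.1491

P(A|B) = 0.1491


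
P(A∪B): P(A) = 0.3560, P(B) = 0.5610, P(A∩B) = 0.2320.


P(A∪B) = 0.3560 + 0.5610 - 0.2320
= 0.9170 - 0.2320
= 0.6850

P(A∪B) = 0.6850


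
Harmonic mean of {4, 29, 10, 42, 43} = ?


Sum of reciprocals = 1/4 + 1/29 + 1/10 + 1/42 + 1/43 = 0.431548
HM = 5/0.431548 = 11.5862

HM = 11.5862


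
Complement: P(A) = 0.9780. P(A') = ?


P(not A) = 1 - 0.9780 = 0.0220

P(not A) = 0.0220


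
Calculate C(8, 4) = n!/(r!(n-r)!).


C(8,4) = 8!/(4! × 4!)
= 40320/(24 × 24)
= 70

C(8,4) = 70


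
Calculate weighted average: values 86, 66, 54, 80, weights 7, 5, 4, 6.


Numerator = 86*7 + 66*5 + 54*4 + 80*6 = 1628
Denominator = 7 + 5 + 4 + 6 = 22
WM = 1628/22 = 74.0000

WM = 74.0000


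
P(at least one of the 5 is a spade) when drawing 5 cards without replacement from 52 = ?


P(at least one) = 1 - P(none)
P(none) = (39/52) × (38/51) × (37/50) × (36/49) × (35/48) = 0.221534
P(at least one) = 1 - 0.221534 = 0.7785

P = 0.7785


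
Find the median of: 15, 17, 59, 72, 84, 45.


Sorted: 15, 17, 45, 59, 72, 84
n = 6 (even)
Middle values: 45 and 59
Median = (45+59)/2 = 52.0000

Median = 52.0000


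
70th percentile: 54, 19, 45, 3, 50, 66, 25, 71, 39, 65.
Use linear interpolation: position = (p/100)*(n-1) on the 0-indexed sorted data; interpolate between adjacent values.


Sorted: 3, 19, 25, 39, 45, 50, 54, 65, 66, 71
n = 10
Index = 70/100 * 9 = 6.3000
Lower = data[6] = 54, Upper = data[7] = 65
P70 = 54 + 0.3000*(11) = 57.3000

P70 = 57.3000


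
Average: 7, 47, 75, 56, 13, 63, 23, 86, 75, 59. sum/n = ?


Sum = 7 + 47 + 75 + 56 + 13 + 63 + 23 + 86 + 75 + 59 = 504
n = 10
Mean = 504/10 = 50.4000

Mean = 50.4000


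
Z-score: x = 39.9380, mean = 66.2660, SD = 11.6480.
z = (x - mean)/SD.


z = (39.9380 - 66.2660)/11.6480
= -26.3280/11.6480
= -2.2603

z = -2.2603


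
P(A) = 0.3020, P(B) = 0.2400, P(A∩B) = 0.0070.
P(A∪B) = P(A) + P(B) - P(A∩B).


P(A∪B) = 0.3020 + 0.2400 - 0.0070
= 0.5420 - 0.0070
= 0.5350

P(A∪B) = 0.5350


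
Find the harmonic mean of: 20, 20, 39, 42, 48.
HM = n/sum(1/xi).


Sum of reciprocals = 1/20 + 1/20 + 1/39 + 1/42 + 1/48 = 0.170284
HM = 5/0.170284 = 29.3627

HM = 29.3627


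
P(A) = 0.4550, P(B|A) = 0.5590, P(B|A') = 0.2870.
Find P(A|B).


P(B) = P(B|A)*P(A) + P(B|A')*P(A')
= 0.5590*0.4550 + 0.2870*0.5450
= 0.254345 + 0.156415 = 0.410760
P(A|B) = 0.254345/0.410760 = 0.6192

P(A|B) = 0.6192


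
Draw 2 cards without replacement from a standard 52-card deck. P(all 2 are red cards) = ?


P(all red cards) = (26/52) × (25/51)
= 0.2451

P = 0.2451


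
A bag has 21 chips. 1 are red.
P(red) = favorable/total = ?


P = 1/21 = 0.0476

P = 0.0476


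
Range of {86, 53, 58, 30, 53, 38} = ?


Max = 86, Min = 30
Range = 86 - 30 = 56

Range = 56


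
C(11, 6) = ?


C(11,6) = 11!/(6! × 5!)
= 39916800/(720 × 120)
= 462

C(11,6) = 462


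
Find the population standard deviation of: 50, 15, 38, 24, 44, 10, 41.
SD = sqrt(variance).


Mean = 31.7143
Variance = 203.0612
SD = sqrt(203.0612) = 14.2500

SD = 14.2500


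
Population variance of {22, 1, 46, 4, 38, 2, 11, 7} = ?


Mean = 16.3750
Squared deviations: 31.6406, 236.3906, 877.6406, 153.1406, 467.6406, 206.6406, 28.8906, 87.8906
Sum = 2089.8750
Variance = 2089.8750/8 = 261.2344

Variance = 261.2344


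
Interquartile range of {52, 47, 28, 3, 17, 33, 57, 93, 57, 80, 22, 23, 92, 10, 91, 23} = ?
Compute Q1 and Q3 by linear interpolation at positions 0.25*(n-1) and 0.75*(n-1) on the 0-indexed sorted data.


Sorted: 3, 10, 17, 22, 23, 23, 28, 33, 47, 52, 57, 57, 80, 91, 92, 93
Q1 (25th %ile) = 22.7500
Q3 (75th %ile) = 62.7500
IQR = 62.7500 - 22.7500 = 40.0000

IQR = 40.0000


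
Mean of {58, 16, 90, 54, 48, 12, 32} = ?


Sum = 58 + 16 + 90 + 54 + 48 + 12 + 32 = 310
n = 7
Mean = 310/7 = 44.2857

Mean = 44.2857


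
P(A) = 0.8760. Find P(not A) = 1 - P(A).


P(not A) = 1 - 0.8760 = 0.1240

P(not A) = 0.1240


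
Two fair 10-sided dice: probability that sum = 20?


Total outcomes = 10×10 = 100
Favorable (sum = 20): 1
P = 1/100 = 0.0100

P = 0.0100


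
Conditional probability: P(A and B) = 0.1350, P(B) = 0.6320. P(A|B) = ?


P(A|B) = 0.1350/0.6320 = 0.2136

P(A|B) = 0.2136


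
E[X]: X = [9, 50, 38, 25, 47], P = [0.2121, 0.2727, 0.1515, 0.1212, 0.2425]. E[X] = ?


E[X] = 9*0.2121 + 50*0.2727 + 38*0.1515 + 25*0.1212 + 47*0.2425
= 1.9089 + 13.6350 + 5.7570 + 3.0300 + 11.3975
= 35.7284

E[X] = 35.7284


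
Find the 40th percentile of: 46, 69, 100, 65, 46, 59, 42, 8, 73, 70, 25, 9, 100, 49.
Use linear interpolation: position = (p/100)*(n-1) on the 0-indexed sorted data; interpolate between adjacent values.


Sorted: 8, 9, 25, 42, 46, 46, 49, 59, 65, 69, 70, 73, 100, 100
n = 14
Index = 40/100 * 13 = 5.2000
Lower = data[5] = 46, Upper = data[6] = 49
P40 = 46 + 0.2000*(3) = 46.6000

P40 = 46.6000


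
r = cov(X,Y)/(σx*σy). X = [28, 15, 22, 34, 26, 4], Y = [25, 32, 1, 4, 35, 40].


Mean X = 21.5000, Mean Y = 22.8333
SD X = 9.725396, SD Y = 15.071128
Cov = -89.583333
r = -89.583333/(9.725396*15.071128) = -0.6112

r = -0.6112


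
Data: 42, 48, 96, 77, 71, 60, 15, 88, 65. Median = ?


Sorted: 15, 42, 48, 60, 65, 71, 77, 88, 96
n = 9 (odd)
Middle value = 65

Median = 65


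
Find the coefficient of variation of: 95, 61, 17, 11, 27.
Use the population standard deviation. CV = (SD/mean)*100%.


Mean = 42.2000
SD = 31.5620
CV = (31.5620/42.2000)*100 = 74.7915%

CV = 74.7915%


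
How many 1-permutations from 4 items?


P(4,1) = 4!/3!
= 24/6
= 4

P(4,1) = 4


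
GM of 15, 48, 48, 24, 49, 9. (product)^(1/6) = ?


Product = 15 × 48 × 48 × 24 × 49 × 9 = 365783040
GM = 365783040^(1/6) = 26.7426

GM = 26.7426


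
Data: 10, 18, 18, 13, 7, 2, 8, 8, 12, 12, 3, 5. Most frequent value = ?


Frequencies: 2:1, 3:1, 5:1, 7:1, 8:2, 10:1, 12:2, 13:1, 18:2
Max frequency = 2
Mode = 8, 12, 18

Mode = 8, 12, 18


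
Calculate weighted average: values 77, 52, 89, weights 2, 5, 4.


Numerator = 77*2 + 52*5 + 89*4 = 770
Denominator = 2 + 5 + 4 = 11
WM = 770/11 = 70.0000

WM = 70.0000


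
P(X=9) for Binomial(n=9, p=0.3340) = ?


C(9,9) = 1
p^9 = 5.172711e-05
(1-p)^0 = 1.000000
P = 1 * 5.172711e-05 * 1.000000 = 5.1727e-05

P(X=9) = 5.1727e-05


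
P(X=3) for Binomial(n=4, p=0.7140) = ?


C(4,3) = 4
p^3 = 0.363994
(1-p)^1 = 0.286000
P = 4 * 0.363994 * 0.286000 = 0.4164

P(X=3) = 0.4164


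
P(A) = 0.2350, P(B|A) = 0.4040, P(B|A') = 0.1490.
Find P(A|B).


P(B) = P(B|A)*P(A) + P(B|A')*P(A')
= 0.4040*0.2350 + 0.1490*0.7650
= 0.094940 + 0.113985 = 0.208925
P(A|B) = 0.094940/0.208925 = 0.4544

P(A|B) = 0.4544


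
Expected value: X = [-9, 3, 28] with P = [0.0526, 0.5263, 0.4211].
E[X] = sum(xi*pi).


E[X] = -9*0.0526 + 3*0.5263 + 28*0.4211
= -0.4734 + 1.5789 + 11.7908
= 12.8963

E[X] = 12.8963


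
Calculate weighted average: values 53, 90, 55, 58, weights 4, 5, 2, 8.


Numerator = 53*4 + 90*5 + 55*2 + 58*8 = 1236
Denominator = 4 + 5 + 2 + 8 = 19
WM = 1236/19 = 65.0526

WM = 65.0526


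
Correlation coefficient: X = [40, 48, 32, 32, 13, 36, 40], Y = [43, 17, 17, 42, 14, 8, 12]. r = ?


Mean X = 34.4286, Mean Y = 21.8571
SD X = 10.139839, SD Y = 13.367643
Cov = 15.204082
r = 15.204082/(10.139839*13.367643) = 0.1122

r = 0.1122


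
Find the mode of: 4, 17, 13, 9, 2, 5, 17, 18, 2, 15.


Frequencies: 2:2, 4:1, 5:1, 9:1, 13:1, 15:1, 17:2, 18:1
Max frequency = 2
Mode = 2, 17

Mode = 2, 17


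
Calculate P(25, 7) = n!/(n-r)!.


P(25,7) = 25!/18!
= 15511210043330985984000000/6402373705728000
= 2422728000

P(25,7) = 2422728000


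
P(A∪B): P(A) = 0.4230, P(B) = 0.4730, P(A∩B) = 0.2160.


P(A∪B) = 0.4230 + 0.4730 - 0.2160
= 0.8960 - 0.2160
= 0.6800

P(A∪B) = 0.6800


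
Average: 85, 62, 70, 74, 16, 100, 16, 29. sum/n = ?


Sum = 85 + 62 + 70 + 74 + 16 + 100 + 16 + 29 = 452
n = 8
Mean = 452/8 = 56.5000

Mean = 56.5000


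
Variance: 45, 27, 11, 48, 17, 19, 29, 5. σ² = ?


Mean = 25.1250
Squared deviations: 395.0156, 3.5156, 199.5156, 523.2656, 66.0156, 37.5156, 15.0156, 405.0156
Sum = 1644.8750
Variance = 1644.8750/8 = 205.6094

Variance = 205.6094


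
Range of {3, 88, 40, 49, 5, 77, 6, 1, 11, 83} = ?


Max = 88, Min = 1
Range = 88 - 1 = 87

Range = 87


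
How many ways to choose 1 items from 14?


C(14,1) = 14!/(1! × 13!)
= 87178291200/(1 × 6227020800)
= 14

C(14,1) = 14


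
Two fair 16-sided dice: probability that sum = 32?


Total outcomes = 16×16 = 256
Favorable (sum = 32): 1
P = 1/256 = 0.0039

P = 0.0039


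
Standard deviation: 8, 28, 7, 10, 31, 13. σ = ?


Mean = 16.1667
Variance = 93.1389
SD = sqrt(93.1389) = 9.6508

SD = 9.6508


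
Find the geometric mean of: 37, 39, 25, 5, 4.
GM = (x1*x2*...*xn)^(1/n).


Product = 37 × 39 × 25 × 5 × 4 = 721500
GM = 721500^(1/5) = 14.8473

GM = 14.8473


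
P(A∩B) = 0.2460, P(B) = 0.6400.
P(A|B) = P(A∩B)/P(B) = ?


P(A|B) = 0.2460/0.6400 = 0.3844

P(A|B) = 0.3844


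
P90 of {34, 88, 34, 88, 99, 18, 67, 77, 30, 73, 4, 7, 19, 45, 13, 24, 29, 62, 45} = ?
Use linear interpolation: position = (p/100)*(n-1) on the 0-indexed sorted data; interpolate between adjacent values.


Sorted: 4, 7, 13, 18, 19, 24, 29, 30, 34, 34, 45, 45, 62, 67, 73, 77, 88, 88, 99
n = 19
Index = 90/100 * 18 = 16.2000
Lower = data[16] = 88, Upper = data[17] = 88
P90 = 88 + 0.2000*(0) = 88.0000

P90 = 88.0000


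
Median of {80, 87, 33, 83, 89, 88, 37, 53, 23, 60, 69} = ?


Sorted: 23, 33, 37, 53, 60, 69, 80, 83, 87, 88, 89
n = 11 (odd)
Middle value = 69

Median = 69


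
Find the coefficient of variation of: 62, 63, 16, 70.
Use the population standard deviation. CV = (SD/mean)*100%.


Mean = 52.7500
SD = 21.4403
CV = (21.4403/52.7500)*100 = 40.6452%

CV = 40.6452%


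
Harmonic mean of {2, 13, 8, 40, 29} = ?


Sum of reciprocals = 1/2 + 1/13 + 1/8 + 1/40 + 1/29 = 0.761406
HM = 5/0.761406 = 6.5668

HM = 6.5668


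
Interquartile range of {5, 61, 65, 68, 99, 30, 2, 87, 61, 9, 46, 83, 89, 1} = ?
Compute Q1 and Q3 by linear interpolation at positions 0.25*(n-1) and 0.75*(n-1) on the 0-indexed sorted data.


Sorted: 1, 2, 5, 9, 30, 46, 61, 61, 65, 68, 83, 87, 89, 99
Q1 (25th %ile) = 14.2500
Q3 (75th %ile) = 79.2500
IQR = 79.2500 - 14.2500 = 65.0000

IQR = 65.0000


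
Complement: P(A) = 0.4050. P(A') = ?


P(not A) = 1 - 0.4050 = 0.5950

P(not A) = 0.5950


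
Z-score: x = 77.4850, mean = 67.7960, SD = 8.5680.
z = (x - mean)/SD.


z = (77.4850 - 67.7960)/8.5680
= 9.6890/8.5680
= 1.1308

z = 1.1308


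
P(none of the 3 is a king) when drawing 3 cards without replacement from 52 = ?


P(no kings) = (48/52) × (47/51) × (46/50)
= 0.7826

P = 0.7826


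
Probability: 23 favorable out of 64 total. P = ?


P = 23/64 = 0.3594

P = 0.3594


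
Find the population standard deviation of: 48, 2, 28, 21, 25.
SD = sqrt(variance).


Mean = 24.8000
Variance = 216.5600
SD = sqrt(216.5600) = 14.7160

SD = 14.7160


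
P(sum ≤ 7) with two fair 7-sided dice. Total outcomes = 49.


Total outcomes = 7×7 = 49
Favorable (sum ≤ 7): 21
P = 21/49 = 0.4286

P = 0.4286


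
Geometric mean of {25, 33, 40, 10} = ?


Product = 25 × 33 × 40 × 10 = 330000
GM = 330000^(1/4) = 23.9678

GM = 23.9678


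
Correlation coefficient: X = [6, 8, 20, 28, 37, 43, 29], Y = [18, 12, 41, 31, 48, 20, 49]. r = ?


Mean X = 24.4286, Mean Y = 31.2857
SD X = 12.904674, SD Y = 13.956200
Cov = 85.591837
r = 85.591837/(12.904674*13.956200) = 0.4752

r = 0.4752


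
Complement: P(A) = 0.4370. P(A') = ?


P(not A) = 1 - 0.4370 = 0.5630

P(not A) = 0.5630


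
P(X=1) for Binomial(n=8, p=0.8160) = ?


C(8,1) = 8
p^1 = 0.816000
(1-p)^7 = 7.140436e-06
P = 8 * 0.816000 * 7.140436e-06 = 4.6613e-05

P(X=1) = 4.6613e-05


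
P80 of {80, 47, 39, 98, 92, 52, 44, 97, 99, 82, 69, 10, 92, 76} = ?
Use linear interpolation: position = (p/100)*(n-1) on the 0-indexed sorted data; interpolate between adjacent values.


Sorted: 10, 39, 44, 47, 52, 69, 76, 80, 82, 92, 92, 97, 98, 99
n = 14
Index = 80/100 * 13 = 10.4000
Lower = data[10] = 92, Upper = data[11] = 97
P80 = 92 + 0.4000*(5) = 94.0000

P80 = 94.0000


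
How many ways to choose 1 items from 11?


C(11,1) = 11!/(1! × 10!)
= 39916800/(1 × 3628800)
= 11

C(11,1) = 11


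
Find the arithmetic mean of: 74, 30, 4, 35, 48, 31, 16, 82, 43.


Sum = 74 + 30 + 4 + 35 + 48 + 31 + 16 + 82 + 43 = 363
n = 9
Mean = 363/9 = 40.3333

Mean = 40.3333


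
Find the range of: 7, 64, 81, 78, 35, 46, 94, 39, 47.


Max = 94, Min = 7
Range = 94 - 7 = 87

Range = 87


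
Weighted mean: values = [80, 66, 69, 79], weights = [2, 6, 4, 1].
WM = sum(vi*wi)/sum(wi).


Numerator = 80*2 + 66*6 + 69*4 + 79*1 = 911
Denominator = 2 + 6 + 4 + 1 = 13
WM = 911/13 = 70.0769

WM = 70.0769


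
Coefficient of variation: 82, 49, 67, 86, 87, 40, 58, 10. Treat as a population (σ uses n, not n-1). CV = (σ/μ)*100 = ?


Mean = 59.8750
SD = 24.9070
CV = (24.9070/59.8750)*100 = 41.5984%

CV = 41.5984%


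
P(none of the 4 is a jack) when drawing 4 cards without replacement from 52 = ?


P(no jacks) = (48/52) × (47/51) × (46/50) × (45/49)
= 0.7187

P = 0.7187


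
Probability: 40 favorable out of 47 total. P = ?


P = 40/47 = 0.8511

P = 0.8511


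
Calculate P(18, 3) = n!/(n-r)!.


P(18,3) = 18!/15!
= 6402373705728000/1307674368000
= 4896

P(18,3) = 4896


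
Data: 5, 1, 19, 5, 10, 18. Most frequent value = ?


Frequencies: 1:1, 5:2, 10:1, 18:1, 19:1
Max frequency = 2
Mode = 5

Mode = 5


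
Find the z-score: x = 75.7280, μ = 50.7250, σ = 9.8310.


z = (75.7280 - 50.7250)/9.8310
= 25.0030/9.8310
= 2.5433

z = 2.5433


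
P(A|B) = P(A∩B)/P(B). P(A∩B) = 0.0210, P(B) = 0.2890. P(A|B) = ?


P(A|B) = 0.0210/0.2890 = 0.0727

P(A|B) = 0.0727


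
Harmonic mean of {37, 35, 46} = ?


Sum of reciprocals = 1/37 + 1/35 + 1/46 = 0.077338
HM = 3/0.077338 = 38.7910

HM = 38.7910


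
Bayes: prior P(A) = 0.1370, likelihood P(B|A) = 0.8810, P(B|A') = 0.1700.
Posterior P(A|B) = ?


P(B) = P(B|A)*P(A) + P(B|A')*P(A')
= 0.8810*0.1370 + 0.1700*0.8630
= 0.120697 + 0.146710 = 0.267407
P(A|B) = 0.120697/0.267407 = 0.4514

P(A|B) = 0.4514


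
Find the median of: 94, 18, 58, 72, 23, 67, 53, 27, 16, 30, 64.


Sorted: 16, 18, 23, 27, 30, 53, 58, 64, 67, 72, 94
n = 11 (odd)
Middle value = 53

Median = 53


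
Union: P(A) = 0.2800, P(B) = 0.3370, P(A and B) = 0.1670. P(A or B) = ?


P(A∪B) = 0.2800 + 0.3370 - 0.1670
= 0.6170 - 0.1670
= 0.4500

P(A∪B) = 0.4500


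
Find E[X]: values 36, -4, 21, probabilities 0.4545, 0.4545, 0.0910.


E[X] = 36*0.4545 - 4*0.4545 + 21*0.0910
= 16.3620 - 1.8180 + 1.9110
= 16.4550

E[X] = 16.4550


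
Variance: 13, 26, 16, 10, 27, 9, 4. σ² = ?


Mean = 15.0000
Squared deviations: 4.0000, 121.0000, 1.0000, 25.0000, 144.0000, 36.0000, 121.0000
Sum = 452.0000
Variance = 452.0000/7 = 64.5714

Variance = 64.5714


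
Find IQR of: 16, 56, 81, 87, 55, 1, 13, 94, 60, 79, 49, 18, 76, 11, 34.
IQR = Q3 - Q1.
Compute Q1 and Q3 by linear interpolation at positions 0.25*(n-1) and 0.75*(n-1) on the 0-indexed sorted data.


Sorted: 1, 11, 13, 16, 18, 34, 49, 55, 56, 60, 76, 79, 81, 87, 94
Q1 (25th %ile) = 17.0000
Q3 (75th %ile) = 77.5000
IQR = 77.5000 - 17.0000 = 60.5000

IQR = 60.5000


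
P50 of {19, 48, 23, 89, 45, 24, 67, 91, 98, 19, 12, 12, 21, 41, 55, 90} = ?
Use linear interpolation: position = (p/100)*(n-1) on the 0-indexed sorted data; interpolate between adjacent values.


Sorted: 12, 12, 19, 19, 21, 23, 24, 41, 45, 48, 55, 67, 89, 90, 91, 98
n = 16
Index = 50/100 * 15 = 7.5000
Lower = data[7] = 41, Upper = data[8] = 45
P50 = 41 + 0.5000*(4) = 43.0000

P50 = 43.0000


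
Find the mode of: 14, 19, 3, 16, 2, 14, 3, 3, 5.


Frequencies: 2:1, 3:3, 5:1, 14:2, 16:1, 19:1
Max frequency = 3
Mode = 3

Mode = 3


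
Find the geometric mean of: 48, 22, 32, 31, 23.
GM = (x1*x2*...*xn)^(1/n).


Product = 48 × 22 × 32 × 31 × 23 = 24093696
GM = 24093696^(1/5) = 29.9489

GM = 29.9489


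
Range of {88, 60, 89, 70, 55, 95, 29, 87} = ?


Max = 95, Min = 29
Range = 95 - 29 = 66

Range = 66


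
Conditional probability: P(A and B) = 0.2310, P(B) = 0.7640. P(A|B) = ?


P(A|B) = 0.2310/0.7640 = 0.3024

P(A|B) = 0.3024


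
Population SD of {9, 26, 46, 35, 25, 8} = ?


Mean = 24.8333
Variance = 181.1389
SD = sqrt(181.1389) = 13.4588

SD = 13.4588


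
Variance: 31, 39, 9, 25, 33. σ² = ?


Mean = 27.4000
Squared deviations: 12.9600, 134.5600, 338.5600, 5.7600, 31.3600
Sum = 523.2000
Variance = 523.2000/5 = 104.6400

Variance = 104.6400


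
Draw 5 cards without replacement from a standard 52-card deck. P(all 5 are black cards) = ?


P(all black cards) = (26/52) × (25/51) × (24/50) × (23/49) × (22/48)
= 0.0253

P = 0.0253


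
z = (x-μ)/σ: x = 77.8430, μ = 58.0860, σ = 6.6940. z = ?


z = (77.8430 - 58.0860)/6.6940
= 19.7570/6.6940
= 2.9514

z = 2.9514


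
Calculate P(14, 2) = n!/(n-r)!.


P(14,2) = 14!/12!
= 87178291200/479001600
= 182

P(14,2) = 182


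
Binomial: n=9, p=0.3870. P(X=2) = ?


C(9,2) = 36
p^2 = 0.149769
(1-p)^7 = 0.032525
P = 36 * 0.149769 * 0.032525 = 0.1754

P(X=2) = 0.1754


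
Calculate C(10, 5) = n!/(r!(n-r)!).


C(10,5) = 10!/(5! × 5!)
= 3628800/(120 × 120)
= 252

C(10,5) = 252


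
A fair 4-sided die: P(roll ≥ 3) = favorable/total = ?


Favorable outcomes (roll ≥ 3): 2
Total outcomes = 4
P = 2/4 = 0.5000

P = 0.5000


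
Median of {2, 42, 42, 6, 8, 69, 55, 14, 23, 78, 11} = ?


Sorted: 2, 6, 8, 11, 14, 23, 42, 42, 55, 69, 78
n = 11 (odd)
Middle value = 23

Median = 23


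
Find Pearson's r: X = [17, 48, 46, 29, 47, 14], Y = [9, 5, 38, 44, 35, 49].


Mean X = 33.5000, Mean Y = 30.0000
SD X = 14.268263, SD Y = 16.891813
Cov = -47.000000
r = -47.000000/(14.268263*16.891813) = -0.1950

r = -0.1950


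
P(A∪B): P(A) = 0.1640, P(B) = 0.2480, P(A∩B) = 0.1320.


P(A∪B) = 0.1640 + 0.2480 - 0.1320
= 0.4120 - 0.1320
= 0.2800

P(A∪B) = 0.2800


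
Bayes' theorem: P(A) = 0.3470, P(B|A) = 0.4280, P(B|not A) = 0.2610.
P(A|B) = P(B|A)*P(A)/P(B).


P(B) = P(B|A)*P(A) + P(B|A')*P(A')
= 0.4280*0.3470 + 0.2610*0.6530
= 0.148516 + 0.170433 = 0.318949
P(A|B) = 0.148516/0.318949 = 0.4656

P(A|B) = 0.4656


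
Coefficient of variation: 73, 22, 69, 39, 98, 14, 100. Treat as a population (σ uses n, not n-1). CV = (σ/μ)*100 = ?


Mean = 59.2857
SD = 32.2743
CV = (32.2743/59.2857)*100 = 54.4386%

CV = 54.4386%


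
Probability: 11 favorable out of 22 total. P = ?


P = 11/22 = 0.5000

P = 0.5000


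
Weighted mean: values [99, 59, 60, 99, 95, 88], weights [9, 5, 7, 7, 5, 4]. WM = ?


Numerator = 99*9 + 59*5 + 60*7 + 99*7 + 95*5 + 88*4 = 3126
Denominator = 9 + 5 + 7 + 7 + 5 + 4 = 37
WM = 3126/37 = 84.4865

WM = 84.4865


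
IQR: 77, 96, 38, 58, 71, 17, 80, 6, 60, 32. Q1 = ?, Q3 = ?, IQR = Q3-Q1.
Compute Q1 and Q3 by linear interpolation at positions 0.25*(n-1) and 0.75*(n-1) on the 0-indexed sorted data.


Sorted: 6, 17, 32, 38, 58, 60, 71, 77, 80, 96
Q1 (25th %ile) = 33.5000
Q3 (75th %ile) = 75.5000
IQR = 75.5000 - 33.5000 = 42.0000

IQR = 42.0000


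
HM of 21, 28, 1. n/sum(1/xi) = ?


Sum of reciprocals = 1/21 + 1/28 + 1/1 = 1.083333
HM = 3/1.083333 = 2.7692

HM = 2.7692


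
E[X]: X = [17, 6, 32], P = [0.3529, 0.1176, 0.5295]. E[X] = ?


E[X] = 17*0.3529 + 6*0.1176 + 32*0.5295
= 5.9993 + 0.7056 + 16.9440
= 23.6489

E[X] = 23.6489


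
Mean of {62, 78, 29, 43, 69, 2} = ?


Sum = 62 + 78 + 29 + 43 + 69 + 2 = 283
n = 6
Mean = 283/6 = 47.1667

Mean = 47.1667


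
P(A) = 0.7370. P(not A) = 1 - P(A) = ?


P(not A) = 1 - 0.7370 = 0.2630

P(not A) = 0.2630


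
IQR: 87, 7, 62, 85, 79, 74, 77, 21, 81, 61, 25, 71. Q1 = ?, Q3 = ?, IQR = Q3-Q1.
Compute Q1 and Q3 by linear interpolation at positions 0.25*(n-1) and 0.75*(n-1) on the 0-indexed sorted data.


Sorted: 7, 21, 25, 61, 62, 71, 74, 77, 79, 81, 85, 87
Q1 (25th %ile) = 52.0000
Q3 (75th %ile) = 79.5000
IQR = 79.5000 - 52.0000 = 27.5000

IQR = 27.5000


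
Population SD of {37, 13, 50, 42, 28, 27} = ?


Mean = 32.8333
Variance = 141.1389
SD = sqrt(141.1389) = 11.8802

SD = 11.8802


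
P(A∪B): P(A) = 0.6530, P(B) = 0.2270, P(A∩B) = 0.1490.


P(A∪B) = 0.6530 + 0.2270 - 0.1490
= 0.8800 - 0.1490
= 0.7310

P(A∪B) = 0.7310


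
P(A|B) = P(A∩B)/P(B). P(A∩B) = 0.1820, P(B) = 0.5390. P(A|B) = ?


P(A|B) = 0.1820/0.5390 = 0.3377

P(A|B) = 0.3377


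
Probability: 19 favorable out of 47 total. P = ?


P = 19/47 = 0.4043

P = 0.4043


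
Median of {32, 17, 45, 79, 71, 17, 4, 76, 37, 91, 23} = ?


Sorted: 4, 17, 17, 23, 32, 37, 45, 71, 76, 79, 91
n = 11 (odd)
Middle value = 37

Median = 37


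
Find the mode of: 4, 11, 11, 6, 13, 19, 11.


Frequencies: 4:1, 6:1, 11:3, 13:1, 19:1
Max frequency = 3
Mode = 11

Mode = 11


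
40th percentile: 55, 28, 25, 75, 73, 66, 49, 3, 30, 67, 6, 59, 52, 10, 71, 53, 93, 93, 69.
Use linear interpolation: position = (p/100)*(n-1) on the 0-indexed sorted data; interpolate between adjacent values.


Sorted: 3, 6, 10, 25, 28, 30, 49, 52, 53, 55, 59, 66, 67, 69, 71, 73, 75, 93, 93
n = 19
Index = 40/100 * 18 = 7.2000
Lower = data[7] = 52, Upper = data[8] = 53
P40 = 52 + 0.2000*(1) = 52.2000

P40 = 52.2000


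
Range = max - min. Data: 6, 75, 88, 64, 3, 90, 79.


Max = 90, Min = 3
Range = 90 - 3 = 87

Range = 87


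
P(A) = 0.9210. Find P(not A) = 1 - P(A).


P(not A) = 1 - 0.9210 = 0.0790

P(not A) = 0.0790


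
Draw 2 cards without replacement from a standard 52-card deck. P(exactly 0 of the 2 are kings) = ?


Hypergeometric: P(X=0) = C(4,0)·C(48,2) / C(52,2)
= 1 × 1128 / 1326
= 1128/1326 = 0.8507

P = 0.8507


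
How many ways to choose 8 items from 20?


C(20,8) = 20!/(8! × 12!)
= 2432902008176640000/(40320 × 479001600)
= 125970

C(20,8) = 125970


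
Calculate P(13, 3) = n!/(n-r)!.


P(13,3) = 13!/10!
= 6227020800/3628800
= 1716

P(13,3) = 1716


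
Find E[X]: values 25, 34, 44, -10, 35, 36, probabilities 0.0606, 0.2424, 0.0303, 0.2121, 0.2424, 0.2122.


E[X] = 25*0.0606 + 34*0.2424 + 44*0.0303 - 10*0.2121 + 35*0.2424 + 36*0.2122
= 1.5150 + 8.2416 + 1.3332 - 2.1210 + 8.4840 + 7.6392
= 25.0920

E[X] = 25.0920


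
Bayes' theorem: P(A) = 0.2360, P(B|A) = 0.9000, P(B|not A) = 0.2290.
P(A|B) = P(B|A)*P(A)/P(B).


P(B) = P(B|A)*P(A) + P(B|A')*P(A')
= 0.9000*0.2360 + 0.2290*0.7640
= 0.212400 + 0.174956 = 0.387356
P(A|B) = 0.212400/0.387356 = 0.5483

P(A|B) = 0.5483


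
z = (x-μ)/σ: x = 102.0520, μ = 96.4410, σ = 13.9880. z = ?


z = (102.0520 - 96.4410)/13.9880
= 5.6110/13.9880
= 0.4011

z = 0.4011


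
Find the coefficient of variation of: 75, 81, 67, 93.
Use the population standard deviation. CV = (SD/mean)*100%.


Mean = 79.0000
SD = 9.4868
CV = (9.4868/79.0000)*100 = 12.0086%

CV = 12.0086%


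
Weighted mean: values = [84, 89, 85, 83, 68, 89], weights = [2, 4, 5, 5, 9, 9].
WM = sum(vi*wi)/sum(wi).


Numerator = 84*2 + 89*4 + 85*5 + 83*5 + 68*9 + 89*9 = 2777
Denominator = 2 + 4 + 5 + 5 + 9 + 9 = 34
WM = 2777/34 = 81.6765

WM = 81.6765


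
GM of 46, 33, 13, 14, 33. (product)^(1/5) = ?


Product = 46 × 33 × 13 × 14 × 33 = 9117108
GM = 9117108^(1/5) = 24.6588

GM = 24.6588


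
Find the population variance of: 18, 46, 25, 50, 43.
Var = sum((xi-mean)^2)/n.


Mean = 36.4000
Squared deviations: 338.5600, 92.1600, 129.9600, 184.9600, 43.5600
Sum = 789.2000
Variance = 789.2000/5 = 157.8400

Variance = 157.8400


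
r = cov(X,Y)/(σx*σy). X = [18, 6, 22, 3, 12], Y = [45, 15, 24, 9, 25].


Mean X = 12.2000, Mean Y = 23.6000
SD X = 7.110556, SD Y = 12.224565
Cov = 63.080000
r = 63.080000/(7.110556*12.224565) = 0.7257

r = 0.7257


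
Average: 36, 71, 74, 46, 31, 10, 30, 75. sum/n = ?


Sum = 36 + 71 + 74 + 46 + 31 + 10 + 30 + 75 = 373
n = 8
Mean = 373/8 = 46.6250

Mean = 46.6250


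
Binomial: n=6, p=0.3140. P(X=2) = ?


C(6,2) = 15
p^2 = 0.098596
(1-p)^4 = 0.221461
P = 15 * 0.098596 * 0.221461 = 0.3275

P(X=2) = 0.3275


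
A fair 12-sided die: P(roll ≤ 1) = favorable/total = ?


Favorable outcomes (roll ≤ 1): 1
Total outcomes = 12
P = 1/12 = 0.0833

P = 0.0833


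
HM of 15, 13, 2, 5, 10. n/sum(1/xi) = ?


Sum of reciprocals = 1/15 + 1/13 + 1/2 + 1/5 + 1/10 = 0.943590
HM = 5/0.943590 = 5.2989

HM = 5.2989


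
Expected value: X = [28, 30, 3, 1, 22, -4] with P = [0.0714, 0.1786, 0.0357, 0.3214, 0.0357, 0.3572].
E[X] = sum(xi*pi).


E[X] = 28*0.0714 + 30*0.1786 + 3*0.0357 + 1*0.3214 + 22*0.0357 - 4*0.3572
= 1.9992 + 5.3580 + 0.1071 + 0.3214 + 0.7854 - 1.4288
= 7.1423

E[X] = 7.1423


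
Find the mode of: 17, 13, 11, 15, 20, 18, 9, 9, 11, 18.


Frequencies: 9:2, 11:2, 13:1, 15:1, 17:1, 18:2, 20:1
Max frequency = 2
Mode = 9, 11, 18

Mode = 9, 11, 18


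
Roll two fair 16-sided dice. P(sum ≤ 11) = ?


Total outcomes = 16×16 = 256
Favorable (sum ≤ 11): 55
P = 55/256 = 0.2148

P = 0.2148


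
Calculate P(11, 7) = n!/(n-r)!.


P(11,7) = 11!/4!
= 39916800/24
= 1663200

P(11,7) = 1663200


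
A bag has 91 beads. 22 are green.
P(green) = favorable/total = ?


P = 22/91 = 0.2418

P = 0.2418


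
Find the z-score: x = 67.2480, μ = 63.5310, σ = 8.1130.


z = (67.2480 - 63.5310)/8.1130
= 3.7170/8.1130
= 0.4582

z = 0.4582


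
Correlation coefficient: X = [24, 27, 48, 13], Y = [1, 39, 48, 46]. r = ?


Mean X = 28.0000, Mean Y = 33.5000
SD X = 12.668859, SD Y = 19.059119
Cov = 56.750000
r = 56.750000/(12.668859*19.059119) = 0.2350

r = 0.2350


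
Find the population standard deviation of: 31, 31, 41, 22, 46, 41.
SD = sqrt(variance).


Mean = 35.3333
Variance = 65.5556
SD = sqrt(65.5556) = 8.0966

SD = 8.0966


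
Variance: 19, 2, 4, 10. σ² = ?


Mean = 8.7500
Squared deviations: 105.0625, 45.5625, 22.5625, 1.5625
Sum = 174.7500
Variance = 174.7500/4 = 43.6875

Variance = 43.6875


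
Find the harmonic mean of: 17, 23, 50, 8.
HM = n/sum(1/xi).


Sum of reciprocals = 1/17 + 1/23 + 1/50 + 1/8 = 0.247302
HM = 4/0.247302 = 16.1746

HM = 16.1746


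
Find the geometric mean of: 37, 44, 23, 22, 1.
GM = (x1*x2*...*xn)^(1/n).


Product = 37 × 44 × 23 × 22 × 1 = 823768
GM = 823768^(1/5) = 15.2462

GM = 15.2462


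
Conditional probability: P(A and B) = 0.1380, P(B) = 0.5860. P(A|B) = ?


P(A|B) = 0.1380/0.5860 = 0.2355

P(A|B) = 0.2355


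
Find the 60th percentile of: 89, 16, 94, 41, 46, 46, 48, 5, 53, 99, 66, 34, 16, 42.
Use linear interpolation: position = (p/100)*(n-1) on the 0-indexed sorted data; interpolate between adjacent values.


Sorted: 5, 16, 16, 34, 41, 42, 46, 46, 48, 53, 66, 89, 94, 99
n = 14
Index = 60/100 * 13 = 7.8000
Lower = data[7] = 46, Upper = data[8] = 48
P60 = 46 + 0.8000*(2) = 47.6000

P60 = 47.6000


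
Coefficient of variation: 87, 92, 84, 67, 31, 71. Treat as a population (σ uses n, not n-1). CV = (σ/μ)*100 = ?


Mean = 72.0000
SD = 20.3142
CV = (20.3142/72.0000)*100 = 28.2142%

CV = 28.2142%


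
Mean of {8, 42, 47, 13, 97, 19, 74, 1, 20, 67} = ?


Sum = 8 + 42 + 47 + 13 + 97 + 19 + 74 + 1 + 20 + 67 = 388
n = 10
Mean = 388/10 = 38.8000

Mean = 38.8000


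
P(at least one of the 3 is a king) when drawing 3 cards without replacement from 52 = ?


P(at least one) = 1 - P(none)
P(none) = (48/52) × (47/51) × (46/50) = 0.782624
P(at least one) = 1 - 0.782624 = 0.2174

P = 0.2174


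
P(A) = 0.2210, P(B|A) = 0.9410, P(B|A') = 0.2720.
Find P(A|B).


P(B) = P(B|A)*P(A) + P(B|A')*P(A')
= 0.9410*0.2210 + 0.2720*0.7790
= 0.207961 + 0.211888 = 0.419849
P(A|B) = 0.207961/0.419849 = 0.4953

P(A|B) = 0.4953


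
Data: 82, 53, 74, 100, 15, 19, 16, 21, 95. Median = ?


Sorted: 15, 16, 19, 21, 53, 74, 82, 95, 100
n = 9 (odd)
Middle value = 53

Median = 53


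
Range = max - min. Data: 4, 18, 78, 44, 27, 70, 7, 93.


Max = 93, Min = 4
Range = 93 - 4 = 89

Range = 89


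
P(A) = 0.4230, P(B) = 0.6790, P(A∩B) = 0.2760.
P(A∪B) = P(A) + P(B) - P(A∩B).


P(A∪B) = 0.4230 + 0.6790 - 0.2760
= 1.1020 - 0.2760
= 0.8260

P(A∪B) = 0.8260


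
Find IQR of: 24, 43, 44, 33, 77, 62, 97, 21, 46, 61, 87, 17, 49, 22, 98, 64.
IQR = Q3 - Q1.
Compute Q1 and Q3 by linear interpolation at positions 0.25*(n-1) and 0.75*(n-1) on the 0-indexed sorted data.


Sorted: 17, 21, 22, 24, 33, 43, 44, 46, 49, 61, 62, 64, 77, 87, 97, 98
Q1 (25th %ile) = 30.7500
Q3 (75th %ile) = 67.2500
IQR = 67.2500 - 30.7500 = 36.5000

IQR = 36.5000
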